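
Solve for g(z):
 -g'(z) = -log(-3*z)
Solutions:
 g(z) = C1 + z*log(-z) + z*(-1 + log(3))


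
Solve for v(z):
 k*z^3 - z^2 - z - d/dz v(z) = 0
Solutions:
 v(z) = C1 + k*z^4/4 - z^3/3 - z^2/2


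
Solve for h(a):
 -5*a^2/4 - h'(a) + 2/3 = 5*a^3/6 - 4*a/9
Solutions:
 h(a) = C1 - 5*a^4/24 - 5*a^3/12 + 2*a^2/9 + 2*a/3


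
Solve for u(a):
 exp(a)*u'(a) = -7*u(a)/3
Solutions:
 u(a) = C1*exp(7*exp(-a)/3)


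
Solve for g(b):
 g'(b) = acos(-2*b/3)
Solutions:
 g(b) = C1 + b*acos(-2*b/3) + sqrt(9 - 4*b^2)/2


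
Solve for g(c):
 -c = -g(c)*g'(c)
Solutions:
 g(c) = -sqrt(C1 + c^2)
 g(c) = sqrt(C1 + c^2)


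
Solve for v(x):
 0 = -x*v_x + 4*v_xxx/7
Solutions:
 v(x) = C1 + Integral(C2*airyai(14^(1/3)*x/2) + C3*airybi(14^(1/3)*x/2), x)


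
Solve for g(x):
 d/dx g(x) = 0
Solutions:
 g(x) = C1


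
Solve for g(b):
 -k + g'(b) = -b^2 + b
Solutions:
 g(b) = C1 - b^3/3 + b^2/2 + b*k


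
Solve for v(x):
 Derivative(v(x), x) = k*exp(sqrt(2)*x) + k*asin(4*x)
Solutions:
 v(x) = C1 + k*(x*asin(4*x) + sqrt(1 - 16*x^2)/4 + sqrt(2)*exp(sqrt(2)*x)/2)


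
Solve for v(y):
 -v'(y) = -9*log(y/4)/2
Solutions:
 v(y) = C1 + 9*y*log(y)/2 - 9*y*log(2) - 9*y/2


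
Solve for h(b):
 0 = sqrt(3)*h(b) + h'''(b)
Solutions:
 h(b) = C3*exp(-3^(1/6)*b) + (C1*sin(3^(2/3)*b/2) + C2*cos(3^(2/3)*b/2))*exp(3^(1/6)*b/2)


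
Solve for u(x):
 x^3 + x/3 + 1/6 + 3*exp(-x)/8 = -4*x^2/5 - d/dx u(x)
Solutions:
 u(x) = C1 - x^4/4 - 4*x^3/15 - x^2/6 - x/6 + 3*exp(-x)/8


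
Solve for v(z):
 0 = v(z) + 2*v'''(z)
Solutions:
 v(z) = C3*exp(-2^(2/3)*z/2) + (C1*sin(2^(2/3)*sqrt(3)*z/4) + C2*cos(2^(2/3)*sqrt(3)*z/4))*exp(2^(2/3)*z/4)


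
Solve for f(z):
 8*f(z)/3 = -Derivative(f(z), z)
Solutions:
 f(z) = C1*exp(-8*z/3)


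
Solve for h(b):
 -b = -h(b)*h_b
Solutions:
 h(b) = -sqrt(C1 + b^2)
 h(b) = sqrt(C1 + b^2)


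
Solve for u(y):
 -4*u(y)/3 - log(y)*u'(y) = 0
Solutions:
 u(y) = C1*exp(-4*li(y)/3)


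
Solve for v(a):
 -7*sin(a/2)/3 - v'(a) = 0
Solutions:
 v(a) = C1 + 14*cos(a/2)/3


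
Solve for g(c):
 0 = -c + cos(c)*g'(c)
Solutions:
 g(c) = C1 + Integral(c/cos(c), c)


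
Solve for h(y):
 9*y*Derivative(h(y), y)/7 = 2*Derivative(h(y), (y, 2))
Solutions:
 h(y) = C1 + C2*erfi(3*sqrt(7)*y/14)


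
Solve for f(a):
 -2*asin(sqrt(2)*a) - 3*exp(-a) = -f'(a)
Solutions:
 f(a) = C1 + 2*a*asin(sqrt(2)*a) + sqrt(2)*sqrt(1 - 2*a^2) - 3*exp(-a)


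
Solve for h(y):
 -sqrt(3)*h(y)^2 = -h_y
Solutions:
 h(y) = -1/(C1 + sqrt(3)*y)


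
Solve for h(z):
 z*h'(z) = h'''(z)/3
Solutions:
 h(z) = C1 + Integral(C2*airyai(3^(1/3)*z) + C3*airybi(3^(1/3)*z), z)


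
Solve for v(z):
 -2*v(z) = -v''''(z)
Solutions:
 v(z) = C1*exp(-2^(1/4)*z) + C2*exp(2^(1/4)*z) + C3*sin(2^(1/4)*z) + C4*cos(2^(1/4)*z)


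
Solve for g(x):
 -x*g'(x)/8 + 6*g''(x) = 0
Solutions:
 g(x) = C1 + C2*erfi(sqrt(6)*x/24)


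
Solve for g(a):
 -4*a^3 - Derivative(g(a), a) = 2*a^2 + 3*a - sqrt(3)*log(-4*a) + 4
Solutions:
 g(a) = C1 - a^4 - 2*a^3/3 - 3*a^2/2 + sqrt(3)*a*log(-a) + a*(-4 - sqrt(3) + 2*sqrt(3)*log(2))


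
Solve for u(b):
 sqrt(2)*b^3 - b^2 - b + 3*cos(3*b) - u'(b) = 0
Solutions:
 u(b) = C1 + sqrt(2)*b^4/4 - b^3/3 - b^2/2 + sin(3*b)


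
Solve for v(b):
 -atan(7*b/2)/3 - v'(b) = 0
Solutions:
 v(b) = C1 - b*atan(7*b/2)/3 + log(49*b^2 + 4)/21


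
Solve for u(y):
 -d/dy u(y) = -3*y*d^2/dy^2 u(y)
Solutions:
 u(y) = C1 + C2*y^(4/3)


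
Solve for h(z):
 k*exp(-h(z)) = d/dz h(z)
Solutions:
 h(z) = log(C1 + k*z)


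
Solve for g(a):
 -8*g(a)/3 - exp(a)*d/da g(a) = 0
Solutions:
 g(a) = C1*exp(8*exp(-a)/3)


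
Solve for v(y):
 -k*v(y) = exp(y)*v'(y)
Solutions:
 v(y) = C1*exp(k*exp(-y))


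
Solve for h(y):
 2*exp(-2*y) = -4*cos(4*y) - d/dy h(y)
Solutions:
 h(y) = C1 - sin(4*y) + exp(-2*y)


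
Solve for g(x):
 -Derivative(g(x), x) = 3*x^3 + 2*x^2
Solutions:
 g(x) = C1 - 3*x^4/4 - 2*x^3/3


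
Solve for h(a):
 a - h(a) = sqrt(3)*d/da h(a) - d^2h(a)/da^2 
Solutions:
 h(a) = C1*exp(a*(sqrt(3) + sqrt(7))/2) + C2*exp(a*(-sqrt(7) + sqrt(3))/2) + a - sqrt(3)


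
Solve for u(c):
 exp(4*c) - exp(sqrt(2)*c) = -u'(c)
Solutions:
 u(c) = C1 - exp(4*c)/4 + sqrt(2)*exp(sqrt(2)*c)/2


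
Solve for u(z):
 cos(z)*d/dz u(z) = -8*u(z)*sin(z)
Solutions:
 u(z) = C1*cos(z)^8


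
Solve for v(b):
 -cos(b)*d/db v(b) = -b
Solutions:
 v(b) = C1 + Integral(b/cos(b), b)


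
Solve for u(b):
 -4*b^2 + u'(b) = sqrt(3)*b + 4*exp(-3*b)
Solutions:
 u(b) = C1 + 4*b^3/3 + sqrt(3)*b^2/2 - 4*exp(-3*b)/3


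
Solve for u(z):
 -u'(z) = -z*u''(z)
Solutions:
 u(z) = C1 + C2*z^2


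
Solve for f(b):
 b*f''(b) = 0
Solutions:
 f(b) = C1 + C2*b


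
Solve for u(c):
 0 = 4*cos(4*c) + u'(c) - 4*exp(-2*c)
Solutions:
 u(c) = C1 - sin(4*c) - 2*exp(-2*c)


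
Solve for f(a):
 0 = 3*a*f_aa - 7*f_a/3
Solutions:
 f(a) = C1 + C2*a^(16/9)


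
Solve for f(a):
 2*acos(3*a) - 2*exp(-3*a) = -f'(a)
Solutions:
 f(a) = C1 - 2*a*acos(3*a) + 2*sqrt(1 - 9*a^2)/3 - 2*exp(-3*a)/3


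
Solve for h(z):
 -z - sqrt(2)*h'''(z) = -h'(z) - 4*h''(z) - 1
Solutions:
 h(z) = C1 + C2*exp(sqrt(2)*z*(1 - sqrt(sqrt(2) + 4)/2)) + C3*exp(sqrt(2)*z*(1 + sqrt(sqrt(2) + 4)/2)) + z^2/2 - 5*z


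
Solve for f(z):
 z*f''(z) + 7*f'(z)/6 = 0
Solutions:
 f(z) = C1 + C2/z^(1/6)


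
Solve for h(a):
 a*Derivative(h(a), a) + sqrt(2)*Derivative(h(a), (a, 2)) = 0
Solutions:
 h(a) = C1 + C2*erf(2^(1/4)*a/2)


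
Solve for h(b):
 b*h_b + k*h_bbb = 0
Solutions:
 h(b) = C1 + Integral(C2*airyai(b*(-1/k)^(1/3)) + C3*airybi(b*(-1/k)^(1/3)), b)


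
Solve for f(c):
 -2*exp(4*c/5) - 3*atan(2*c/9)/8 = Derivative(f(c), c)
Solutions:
 f(c) = C1 - 3*c*atan(2*c/9)/8 - 5*exp(4*c/5)/2 + 27*log(4*c^2 + 81)/32


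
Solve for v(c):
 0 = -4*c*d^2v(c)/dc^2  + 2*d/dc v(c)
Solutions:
 v(c) = C1 + C2*c^(3/2)


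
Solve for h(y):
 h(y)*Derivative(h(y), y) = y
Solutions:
 h(y) = -sqrt(C1 + y^2)
 h(y) = sqrt(C1 + y^2)


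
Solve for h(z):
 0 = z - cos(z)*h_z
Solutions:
 h(z) = C1 + Integral(z/cos(z), z)


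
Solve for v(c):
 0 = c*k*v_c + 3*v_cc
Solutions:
 v(c) = Piecewise((-sqrt(6)*sqrt(pi)*C1*erf(sqrt(6)*c*sqrt(k)/6)/(2*sqrt(k)) - C2, (k > 0) | (k < 0)), (-C1*c - C2, True))


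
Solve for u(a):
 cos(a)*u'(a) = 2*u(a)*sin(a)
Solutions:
 u(a) = C1/cos(a)^2


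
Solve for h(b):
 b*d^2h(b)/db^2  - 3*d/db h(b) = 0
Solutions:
 h(b) = C1 + C2*b^4


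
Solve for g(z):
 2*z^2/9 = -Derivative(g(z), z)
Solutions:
 g(z) = C1 - 2*z^3/27


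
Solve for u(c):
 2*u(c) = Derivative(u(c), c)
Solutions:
 u(c) = C1*exp(2*c)


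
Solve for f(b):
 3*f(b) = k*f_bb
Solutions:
 f(b) = C1*exp(-sqrt(3)*b*sqrt(1/k)) + C2*exp(sqrt(3)*b*sqrt(1/k))


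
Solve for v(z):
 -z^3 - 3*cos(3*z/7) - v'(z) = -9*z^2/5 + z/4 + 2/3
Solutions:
 v(z) = C1 - z^4/4 + 3*z^3/5 - z^2/8 - 2*z/3 - 7*sin(3*z/7)


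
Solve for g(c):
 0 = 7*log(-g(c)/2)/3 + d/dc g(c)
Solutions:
 3*Integral(1/(log(-_y) - log(2)), (_y, g(c)))/7 = C1 - c


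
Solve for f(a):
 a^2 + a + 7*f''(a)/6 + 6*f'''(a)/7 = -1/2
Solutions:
 f(a) = C1 + C2*a + C3*exp(-49*a/36) - a^4/14 + 23*a^3/343 - 12171*a^2/33614


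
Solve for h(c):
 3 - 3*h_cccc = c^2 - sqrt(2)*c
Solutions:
 h(c) = C1 + C2*c + C3*c^2 + C4*c^3 - c^6/1080 + sqrt(2)*c^5/360 + c^4/24


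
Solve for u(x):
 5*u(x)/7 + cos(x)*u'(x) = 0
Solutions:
 u(x) = C1*(sin(x) - 1)^(5/14)/(sin(x) + 1)^(5/14)


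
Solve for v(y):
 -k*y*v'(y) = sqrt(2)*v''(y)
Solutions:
 v(y) = Piecewise((-2^(3/4)*sqrt(pi)*C1*erf(2^(1/4)*sqrt(k)*y/2)/(2*sqrt(k)) - C2, (k > 0) | (k < 0)), (-C1*y - C2, True))


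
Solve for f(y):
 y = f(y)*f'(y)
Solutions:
 f(y) = -sqrt(C1 + y^2)
 f(y) = sqrt(C1 + y^2)


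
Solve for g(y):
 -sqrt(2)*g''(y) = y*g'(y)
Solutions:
 g(y) = C1 + C2*erf(2^(1/4)*y/2)


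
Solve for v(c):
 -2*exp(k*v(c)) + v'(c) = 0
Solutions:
 v(c) = Piecewise((log(-1/(C1*k + 2*c*k))/k, Ne(k, 0)), (nan, True))
 v(c) = Piecewise((C1 + 2*c, Eq(k, 0)), (nan, True))


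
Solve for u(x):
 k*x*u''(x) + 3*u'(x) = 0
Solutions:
 u(x) = C1 + x^(((re(k) - 3)*re(k) + im(k)^2)/(re(k)^2 + im(k)^2))*(C2*sin(3*log(x)*Abs(im(k))/(re(k)^2 + im(k)^2)) + C3*cos(3*log(x)*im(k)/(re(k)^2 + im(k)^2)))


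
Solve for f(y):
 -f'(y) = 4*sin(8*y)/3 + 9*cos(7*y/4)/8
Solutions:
 f(y) = C1 - 9*sin(7*y/4)/14 + cos(8*y)/6


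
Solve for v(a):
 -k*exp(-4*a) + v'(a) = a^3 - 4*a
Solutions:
 v(a) = C1 + a^4/4 - 2*a^2 - k*exp(-4*a)/4


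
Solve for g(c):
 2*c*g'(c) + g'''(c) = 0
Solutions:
 g(c) = C1 + Integral(C2*airyai(-2^(1/3)*c) + C3*airybi(-2^(1/3)*c), c)


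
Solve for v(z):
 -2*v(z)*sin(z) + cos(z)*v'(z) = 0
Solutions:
 v(z) = C1/cos(z)^2


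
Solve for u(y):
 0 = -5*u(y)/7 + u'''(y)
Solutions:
 u(y) = C3*exp(5^(1/3)*7^(2/3)*y/7) + (C1*sin(sqrt(3)*5^(1/3)*7^(2/3)*y/14) + C2*cos(sqrt(3)*5^(1/3)*7^(2/3)*y/14))*exp(-5^(1/3)*7^(2/3)*y/14)


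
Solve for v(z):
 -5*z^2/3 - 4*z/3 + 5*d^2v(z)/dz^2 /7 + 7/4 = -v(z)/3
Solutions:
 v(z) = C1*sin(sqrt(105)*z/15) + C2*cos(sqrt(105)*z/15) + 5*z^2 + 4*z - 747/28


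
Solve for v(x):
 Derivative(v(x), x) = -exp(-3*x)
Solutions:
 v(x) = C1 + exp(-3*x)/3


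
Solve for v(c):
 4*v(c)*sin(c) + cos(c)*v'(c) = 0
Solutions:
 v(c) = C1*cos(c)^4


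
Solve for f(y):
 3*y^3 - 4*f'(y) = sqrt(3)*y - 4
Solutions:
 f(y) = C1 + 3*y^4/16 - sqrt(3)*y^2/8 + y


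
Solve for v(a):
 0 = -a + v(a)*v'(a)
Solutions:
 v(a) = -sqrt(C1 + a^2)
 v(a) = sqrt(C1 + a^2)


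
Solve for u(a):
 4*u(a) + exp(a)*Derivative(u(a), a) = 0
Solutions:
 u(a) = C1*exp(4*exp(-a))


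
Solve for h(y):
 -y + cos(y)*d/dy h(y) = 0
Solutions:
 h(y) = C1 + Integral(y/cos(y), y)


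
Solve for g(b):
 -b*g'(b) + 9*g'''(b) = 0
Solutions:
 g(b) = C1 + Integral(C2*airyai(3^(1/3)*b/3) + C3*airybi(3^(1/3)*b/3), b)


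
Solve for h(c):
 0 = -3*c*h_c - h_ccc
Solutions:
 h(c) = C1 + Integral(C2*airyai(-3^(1/3)*c) + C3*airybi(-3^(1/3)*c), c)


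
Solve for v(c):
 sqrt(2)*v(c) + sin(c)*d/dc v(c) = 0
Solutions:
 v(c) = C1*(cos(c) + 1)^(sqrt(2)/2)/(cos(c) - 1)^(sqrt(2)/2)


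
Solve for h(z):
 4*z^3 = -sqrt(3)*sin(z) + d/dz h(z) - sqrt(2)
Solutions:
 h(z) = C1 + z^4 + sqrt(2)*z - sqrt(3)*cos(z)


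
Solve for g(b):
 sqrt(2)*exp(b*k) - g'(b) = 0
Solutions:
 g(b) = C1 + sqrt(2)*exp(b*k)/k


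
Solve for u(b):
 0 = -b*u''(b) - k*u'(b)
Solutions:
 u(b) = C1 + b^(1 - re(k))*(C2*sin(log(b)*Abs(im(k))) + C3*cos(log(b)*im(k)))


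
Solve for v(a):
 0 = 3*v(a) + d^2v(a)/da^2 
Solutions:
 v(a) = C1*sin(sqrt(3)*a) + C2*cos(sqrt(3)*a)


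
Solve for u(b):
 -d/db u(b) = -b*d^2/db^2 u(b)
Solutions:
 u(b) = C1 + C2*b^2


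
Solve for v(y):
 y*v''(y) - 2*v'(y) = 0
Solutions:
 v(y) = C1 + C2*y^3


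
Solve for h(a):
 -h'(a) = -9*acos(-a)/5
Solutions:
 h(a) = C1 + 9*a*acos(-a)/5 + 9*sqrt(1 - a^2)/5


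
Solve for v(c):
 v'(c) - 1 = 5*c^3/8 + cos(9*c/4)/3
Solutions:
 v(c) = C1 + 5*c^4/32 + c + 4*sin(9*c/4)/27


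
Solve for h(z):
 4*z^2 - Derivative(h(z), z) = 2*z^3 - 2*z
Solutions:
 h(z) = C1 - z^4/2 + 4*z^3/3 + z^2


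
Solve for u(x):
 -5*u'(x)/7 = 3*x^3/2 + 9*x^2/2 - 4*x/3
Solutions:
 u(x) = C1 - 21*x^4/40 - 21*x^3/10 + 14*x^2/15


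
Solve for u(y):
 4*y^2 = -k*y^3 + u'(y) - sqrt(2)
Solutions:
 u(y) = C1 + k*y^4/4 + 4*y^3/3 + sqrt(2)*y


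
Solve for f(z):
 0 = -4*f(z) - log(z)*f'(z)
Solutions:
 f(z) = C1*exp(-4*li(z))


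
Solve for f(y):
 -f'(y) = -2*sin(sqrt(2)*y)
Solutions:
 f(y) = C1 - sqrt(2)*cos(sqrt(2)*y)


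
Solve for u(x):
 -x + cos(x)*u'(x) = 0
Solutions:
 u(x) = C1 + Integral(x/cos(x), x)


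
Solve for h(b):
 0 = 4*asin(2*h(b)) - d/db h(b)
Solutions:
 Integral(1/asin(2*_y), (_y, h(b))) = C1 + 4*b


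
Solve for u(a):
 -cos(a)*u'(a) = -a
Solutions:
 u(a) = C1 + Integral(a/cos(a), a)


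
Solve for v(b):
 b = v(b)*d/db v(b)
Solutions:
 v(b) = -sqrt(C1 + b^2)
 v(b) = sqrt(C1 + b^2)


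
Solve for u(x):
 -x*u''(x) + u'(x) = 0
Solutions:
 u(x) = C1 + C2*x^2


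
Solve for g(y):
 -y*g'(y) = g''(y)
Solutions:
 g(y) = C1 + C2*erf(sqrt(2)*y/2)


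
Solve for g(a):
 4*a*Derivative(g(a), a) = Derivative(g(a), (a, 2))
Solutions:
 g(a) = C1 + C2*erfi(sqrt(2)*a)


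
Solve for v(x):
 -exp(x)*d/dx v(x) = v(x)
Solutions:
 v(x) = C1*exp(exp(-x))


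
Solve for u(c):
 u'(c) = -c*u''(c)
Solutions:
 u(c) = C1 + C2*log(c)


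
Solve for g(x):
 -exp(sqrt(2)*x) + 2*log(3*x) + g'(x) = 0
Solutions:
 g(x) = C1 - 2*x*log(x) + 2*x*(1 - log(3)) + sqrt(2)*exp(sqrt(2)*x)/2


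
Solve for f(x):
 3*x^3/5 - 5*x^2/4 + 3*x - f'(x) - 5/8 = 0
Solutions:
 f(x) = C1 + 3*x^4/20 - 5*x^3/12 + 3*x^2/2 - 5*x/8


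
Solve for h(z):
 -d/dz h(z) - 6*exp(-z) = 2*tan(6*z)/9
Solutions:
 h(z) = C1 - log(tan(6*z)^2 + 1)/54 + 6*exp(-z)


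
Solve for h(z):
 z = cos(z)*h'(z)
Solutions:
 h(z) = C1 + Integral(z/cos(z), z)


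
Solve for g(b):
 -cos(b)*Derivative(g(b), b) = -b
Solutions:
 g(b) = C1 + Integral(b/cos(b), b)


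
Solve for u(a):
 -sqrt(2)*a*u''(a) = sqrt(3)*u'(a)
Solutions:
 u(a) = C1 + C2*a^(1 - sqrt(6)/2)


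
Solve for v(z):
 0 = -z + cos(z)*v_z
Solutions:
 v(z) = C1 + Integral(z/cos(z), z)


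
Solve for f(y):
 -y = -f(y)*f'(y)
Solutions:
 f(y) = -sqrt(C1 + y^2)
 f(y) = sqrt(C1 + y^2)


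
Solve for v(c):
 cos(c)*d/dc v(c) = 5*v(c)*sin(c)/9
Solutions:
 v(c) = C1/cos(c)^(5/9)


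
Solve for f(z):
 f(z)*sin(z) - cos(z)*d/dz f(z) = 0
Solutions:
 f(z) = C1/cos(z)


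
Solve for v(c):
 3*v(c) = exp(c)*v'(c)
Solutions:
 v(c) = C1*exp(-3*exp(-c))


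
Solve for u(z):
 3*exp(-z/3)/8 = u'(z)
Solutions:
 u(z) = C1 - 9*exp(-z/3)/8


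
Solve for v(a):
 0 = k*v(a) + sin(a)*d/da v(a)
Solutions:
 v(a) = C1*exp(k*(-log(cos(a) - 1) + log(cos(a) + 1))/2)


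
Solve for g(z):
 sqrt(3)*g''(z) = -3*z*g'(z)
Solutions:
 g(z) = C1 + C2*erf(sqrt(2)*3^(1/4)*z/2)


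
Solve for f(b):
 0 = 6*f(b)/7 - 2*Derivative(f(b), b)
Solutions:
 f(b) = C1*exp(3*b/7)


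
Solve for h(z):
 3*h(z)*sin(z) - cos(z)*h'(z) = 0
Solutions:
 h(z) = C1/cos(z)^3


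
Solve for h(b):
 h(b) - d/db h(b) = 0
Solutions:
 h(b) = C1*exp(b)


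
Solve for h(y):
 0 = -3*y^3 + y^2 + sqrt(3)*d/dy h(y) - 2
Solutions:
 h(y) = C1 + sqrt(3)*y^4/4 - sqrt(3)*y^3/9 + 2*sqrt(3)*y/3


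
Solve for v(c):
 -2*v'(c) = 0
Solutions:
 v(c) = C1


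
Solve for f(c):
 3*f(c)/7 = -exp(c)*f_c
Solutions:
 f(c) = C1*exp(3*exp(-c)/7)


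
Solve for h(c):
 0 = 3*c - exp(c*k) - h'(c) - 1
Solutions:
 h(c) = C1 + 3*c^2/2 - c - exp(c*k)/k


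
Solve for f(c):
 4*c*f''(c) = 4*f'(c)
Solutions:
 f(c) = C1 + C2*c^2


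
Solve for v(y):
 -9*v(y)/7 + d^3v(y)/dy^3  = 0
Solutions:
 v(y) = C3*exp(21^(2/3)*y/7) + (C1*sin(3*3^(1/6)*7^(2/3)*y/14) + C2*cos(3*3^(1/6)*7^(2/3)*y/14))*exp(-21^(2/3)*y/14)


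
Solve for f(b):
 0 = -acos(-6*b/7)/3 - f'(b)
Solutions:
 f(b) = C1 - b*acos(-6*b/7)/3 - sqrt(49 - 36*b^2)/18


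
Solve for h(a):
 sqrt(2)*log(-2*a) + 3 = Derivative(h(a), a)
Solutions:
 h(a) = C1 + sqrt(2)*a*log(-a) + a*(-sqrt(2) + sqrt(2)*log(2) + 3)


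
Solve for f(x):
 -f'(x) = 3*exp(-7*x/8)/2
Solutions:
 f(x) = C1 + 12*exp(-7*x/8)/7


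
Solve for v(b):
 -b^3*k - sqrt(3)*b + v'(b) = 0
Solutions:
 v(b) = C1 + b^4*k/4 + sqrt(3)*b^2/2


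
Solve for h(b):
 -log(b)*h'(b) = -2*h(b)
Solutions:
 h(b) = C1*exp(2*li(b))


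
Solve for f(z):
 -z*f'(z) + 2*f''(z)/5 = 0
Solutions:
 f(z) = C1 + C2*erfi(sqrt(5)*z/2)


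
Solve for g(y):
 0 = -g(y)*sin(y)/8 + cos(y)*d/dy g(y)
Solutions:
 g(y) = C1/cos(y)^(1/8)


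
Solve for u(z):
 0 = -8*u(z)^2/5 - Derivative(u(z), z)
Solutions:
 u(z) = 5/(C1 + 8*z)


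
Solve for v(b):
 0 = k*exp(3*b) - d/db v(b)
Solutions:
 v(b) = C1 + k*exp(3*b)/3


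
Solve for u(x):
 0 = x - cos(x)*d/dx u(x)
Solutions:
 u(x) = C1 + Integral(x/cos(x), x)


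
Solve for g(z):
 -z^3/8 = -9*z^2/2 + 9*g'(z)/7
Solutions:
 g(z) = C1 - 7*z^4/288 + 7*z^3/6


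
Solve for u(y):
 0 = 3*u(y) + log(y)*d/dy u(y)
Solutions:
 u(y) = C1*exp(-3*li(y))


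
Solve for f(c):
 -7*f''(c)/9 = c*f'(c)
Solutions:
 f(c) = C1 + C2*erf(3*sqrt(14)*c/14)


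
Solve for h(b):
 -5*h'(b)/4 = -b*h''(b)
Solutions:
 h(b) = C1 + C2*b^(9/4)


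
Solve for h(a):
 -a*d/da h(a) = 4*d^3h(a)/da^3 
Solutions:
 h(a) = C1 + Integral(C2*airyai(-2^(1/3)*a/2) + C3*airybi(-2^(1/3)*a/2), a)


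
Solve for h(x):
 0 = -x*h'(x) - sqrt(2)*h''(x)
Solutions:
 h(x) = C1 + C2*erf(2^(1/4)*x/2)


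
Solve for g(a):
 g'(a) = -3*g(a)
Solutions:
 g(a) = C1*exp(-3*a)


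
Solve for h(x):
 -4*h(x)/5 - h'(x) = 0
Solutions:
 h(x) = C1*exp(-4*x/5)


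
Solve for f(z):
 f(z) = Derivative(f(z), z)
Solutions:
 f(z) = C1*exp(z)


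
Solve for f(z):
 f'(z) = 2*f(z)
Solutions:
 f(z) = C1*exp(2*z)


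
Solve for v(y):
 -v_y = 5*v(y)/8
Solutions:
 v(y) = C1*exp(-5*y/8)


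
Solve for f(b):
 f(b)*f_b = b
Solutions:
 f(b) = -sqrt(C1 + b^2)
 f(b) = sqrt(C1 + b^2)


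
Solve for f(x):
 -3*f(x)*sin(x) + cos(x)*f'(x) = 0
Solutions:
 f(x) = C1/cos(x)^3


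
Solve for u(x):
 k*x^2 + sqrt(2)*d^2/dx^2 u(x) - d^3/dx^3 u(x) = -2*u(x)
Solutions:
 u(x) = C1*exp(x*(-9*(2*sqrt(2)/27 + 1 + sqrt(-8 + (2*sqrt(2) + 27)^2)/27)^(1/3) - 2/(2*sqrt(2)/27 + 1 + sqrt(-8 + (2*sqrt(2) + 27)^2)/27)^(1/3) + 6*sqrt(2))/18)*sin(sqrt(3)*x*(-9*(2*sqrt(2)/27 + 1 + sqrt(-32 + 729*(-2 - 4*sqrt(2)/27)^2)/54)^(1/3) + 2/(2*sqrt(2)/27 + 1 + sqrt(-32 + 729*(-2 - 4*sqrt(2)/27)^2)/54)^(1/3))/18) + C2*exp(x*(-9*(2*sqrt(2)/27 + 1 + sqrt(-8 + (2*sqrt(2) + 27)^2)/27)^(1/3) - 2/(2*sqrt(2)/27 + 1 + sqrt(-8 + (2*sqrt(2) + 27)^2)/27)^(1/3) + 6*sqrt(2))/18)*cos(sqrt(3)*x*(-9*(2*sqrt(2)/27 + 1 + sqrt(-32 + 729*(-2 - 4*sqrt(2)/27)^2)/54)^(1/3) + 2/(2*sqrt(2)/27 + 1 + sqrt(-32 + 729*(-2 - 4*sqrt(2)/27)^2)/54)^(1/3))/18) + C3*exp(x*(2/(9*(2*sqrt(2)/27 + 1 + sqrt(-8 + (2*sqrt(2) + 27)^2)/27)^(1/3)) + sqrt(2)/3 + (2*sqrt(2)/27 + 1 + sqrt(-8 + (2*sqrt(2) + 27)^2)/27)^(1/3))) - k*x^2/2 + sqrt(2)*k/2


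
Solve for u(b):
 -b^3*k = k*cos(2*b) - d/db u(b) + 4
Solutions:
 u(b) = C1 + b^4*k/4 + 4*b + k*sin(2*b)/2


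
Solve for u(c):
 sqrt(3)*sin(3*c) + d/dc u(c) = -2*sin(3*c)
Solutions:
 u(c) = C1 + sqrt(3)*cos(3*c)/3 + 2*cos(3*c)/3


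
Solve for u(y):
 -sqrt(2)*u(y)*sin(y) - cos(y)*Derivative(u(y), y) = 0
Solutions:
 u(y) = C1*cos(y)^(sqrt(2))


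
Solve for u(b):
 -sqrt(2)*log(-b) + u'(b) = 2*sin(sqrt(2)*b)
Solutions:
 u(b) = C1 + sqrt(2)*b*(log(-b) - 1) - sqrt(2)*cos(sqrt(2)*b)


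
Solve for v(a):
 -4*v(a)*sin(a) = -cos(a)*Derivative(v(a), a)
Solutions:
 v(a) = C1/cos(a)^4


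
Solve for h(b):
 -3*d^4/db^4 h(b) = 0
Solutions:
 h(b) = C1 + C2*b + C3*b^2 + C4*b^3


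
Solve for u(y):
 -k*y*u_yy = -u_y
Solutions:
 u(y) = C1 + y^(((re(k) + 1)*re(k) + im(k)^2)/(re(k)^2 + im(k)^2))*(C2*sin(log(y)*Abs(im(k))/(re(k)^2 + im(k)^2)) + C3*cos(log(y)*im(k)/(re(k)^2 + im(k)^2)))


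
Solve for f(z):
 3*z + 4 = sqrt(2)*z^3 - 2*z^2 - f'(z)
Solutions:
 f(z) = C1 + sqrt(2)*z^4/4 - 2*z^3/3 - 3*z^2/2 - 4*z


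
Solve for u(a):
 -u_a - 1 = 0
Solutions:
 u(a) = C1 - a


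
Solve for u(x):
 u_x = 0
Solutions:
 u(x) = C1


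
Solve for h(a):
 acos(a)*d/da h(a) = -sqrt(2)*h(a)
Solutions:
 h(a) = C1*exp(-sqrt(2)*Integral(1/acos(a), a))


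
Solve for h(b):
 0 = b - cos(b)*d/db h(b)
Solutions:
 h(b) = C1 + Integral(b/cos(b), b)


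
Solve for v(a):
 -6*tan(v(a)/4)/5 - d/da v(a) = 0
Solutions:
 v(a) = -4*asin(C1*exp(-3*a/10)) + 4*pi
 v(a) = 4*asin(C1*exp(-3*a/10))


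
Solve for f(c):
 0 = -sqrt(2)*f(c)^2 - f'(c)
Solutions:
 f(c) = 1/(C1 + sqrt(2)*c)


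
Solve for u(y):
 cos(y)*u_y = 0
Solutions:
 u(y) = C1


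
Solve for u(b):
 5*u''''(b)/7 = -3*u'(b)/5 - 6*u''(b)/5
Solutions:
 u(b) = C1 + C2*exp(14^(1/3)*b*(-4*7^(1/3)/(15 + sqrt(449))^(1/3) + 2^(1/3)*(15 + sqrt(449))^(1/3))/20)*sin(14^(1/3)*sqrt(3)*b*(4*7^(1/3)/(15 + sqrt(449))^(1/3) + 2^(1/3)*(15 + sqrt(449))^(1/3))/20) + C3*exp(14^(1/3)*b*(-4*7^(1/3)/(15 + sqrt(449))^(1/3) + 2^(1/3)*(15 + sqrt(449))^(1/3))/20)*cos(14^(1/3)*sqrt(3)*b*(4*7^(1/3)/(15 + sqrt(449))^(1/3) + 2^(1/3)*(15 + sqrt(449))^(1/3))/20) + C4*exp(-14^(1/3)*b*(-4*7^(1/3)/(15 + sqrt(449))^(1/3) + 2^(1/3)*(15 + sqrt(449))^(1/3))/10)


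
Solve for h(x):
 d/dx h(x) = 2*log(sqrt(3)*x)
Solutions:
 h(x) = C1 + 2*x*log(x) - 2*x + x*log(3)


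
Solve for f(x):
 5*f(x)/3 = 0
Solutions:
 f(x) = 0


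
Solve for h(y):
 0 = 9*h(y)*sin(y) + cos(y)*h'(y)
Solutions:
 h(y) = C1*cos(y)^9


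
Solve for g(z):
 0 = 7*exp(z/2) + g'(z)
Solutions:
 g(z) = C1 - 14*exp(z/2)


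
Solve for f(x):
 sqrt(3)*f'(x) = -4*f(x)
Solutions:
 f(x) = C1*exp(-4*sqrt(3)*x/3)


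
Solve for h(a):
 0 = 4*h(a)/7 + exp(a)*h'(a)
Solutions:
 h(a) = C1*exp(4*exp(-a)/7)


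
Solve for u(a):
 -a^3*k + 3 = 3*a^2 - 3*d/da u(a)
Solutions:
 u(a) = C1 + a^4*k/12 + a^3/3 - a


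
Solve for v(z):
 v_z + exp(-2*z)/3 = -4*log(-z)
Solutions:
 v(z) = C1 - 4*z*log(-z) + 4*z + exp(-2*z)/6


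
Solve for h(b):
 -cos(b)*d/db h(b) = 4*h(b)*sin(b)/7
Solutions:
 h(b) = C1*cos(b)^(4/7)


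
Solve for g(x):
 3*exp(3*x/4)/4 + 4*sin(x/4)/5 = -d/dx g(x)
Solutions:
 g(x) = C1 - exp(x)^(3/4) + 16*cos(x/4)/5


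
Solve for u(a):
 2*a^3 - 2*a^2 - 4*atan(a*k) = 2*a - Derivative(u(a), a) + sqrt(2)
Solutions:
 u(a) = C1 - a^4/2 + 2*a^3/3 + a^2 + sqrt(2)*a + 4*Piecewise((a*atan(a*k) - log(a^2*k^2 + 1)/(2*k), Ne(k, 0)), (0, True))


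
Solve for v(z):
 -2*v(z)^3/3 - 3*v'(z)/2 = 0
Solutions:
 v(z) = -3*sqrt(2)*sqrt(-1/(C1 - 4*z))/2
 v(z) = 3*sqrt(2)*sqrt(-1/(C1 - 4*z))/2


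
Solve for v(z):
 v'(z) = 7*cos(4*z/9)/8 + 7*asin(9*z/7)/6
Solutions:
 v(z) = C1 + 7*z*asin(9*z/7)/6 + 7*sqrt(49 - 81*z^2)/54 + 63*sin(4*z/9)/32


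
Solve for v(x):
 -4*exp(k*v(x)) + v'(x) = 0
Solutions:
 v(x) = Piecewise((log(-1/(C1*k + 4*k*x))/k, Ne(k, 0)), (nan, True))
 v(x) = Piecewise((C1 + 4*x, Eq(k, 0)), (nan, True))


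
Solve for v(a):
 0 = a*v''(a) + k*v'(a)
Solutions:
 v(a) = C1 + a^(1 - re(k))*(C2*sin(log(a)*Abs(im(k))) + C3*cos(log(a)*im(k)))


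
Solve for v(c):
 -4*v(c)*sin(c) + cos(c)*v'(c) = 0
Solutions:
 v(c) = C1/cos(c)^4


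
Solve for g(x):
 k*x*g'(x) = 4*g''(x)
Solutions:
 g(x) = Piecewise((-sqrt(2)*sqrt(pi)*C1*erf(sqrt(2)*x*sqrt(-k)/4)/sqrt(-k) - C2, (k > 0) | (k < 0)), (-C1*x - C2, True))


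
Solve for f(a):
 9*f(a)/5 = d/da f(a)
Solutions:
 f(a) = C1*exp(9*a/5)


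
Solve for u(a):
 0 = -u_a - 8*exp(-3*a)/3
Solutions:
 u(a) = C1 + 8*exp(-3*a)/9


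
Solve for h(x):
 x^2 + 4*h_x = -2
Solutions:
 h(x) = C1 - x^3/12 - x/2


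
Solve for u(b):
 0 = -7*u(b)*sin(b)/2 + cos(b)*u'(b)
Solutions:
 u(b) = C1/cos(b)^(7/2)


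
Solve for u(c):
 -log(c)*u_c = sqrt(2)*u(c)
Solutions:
 u(c) = C1*exp(-sqrt(2)*li(c))


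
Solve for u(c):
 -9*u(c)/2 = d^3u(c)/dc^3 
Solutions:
 u(c) = C3*exp(-6^(2/3)*c/2) + (C1*sin(3*2^(2/3)*3^(1/6)*c/4) + C2*cos(3*2^(2/3)*3^(1/6)*c/4))*exp(6^(2/3)*c/4)


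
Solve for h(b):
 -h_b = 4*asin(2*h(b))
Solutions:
 Integral(1/asin(2*_y), (_y, h(b))) = C1 - 4*b


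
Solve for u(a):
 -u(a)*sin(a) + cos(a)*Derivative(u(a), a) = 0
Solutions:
 u(a) = C1/cos(a)


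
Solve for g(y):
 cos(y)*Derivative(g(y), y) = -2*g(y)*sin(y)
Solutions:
 g(y) = C1*cos(y)^2


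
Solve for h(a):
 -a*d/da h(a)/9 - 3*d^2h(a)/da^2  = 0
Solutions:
 h(a) = C1 + C2*erf(sqrt(6)*a/18)


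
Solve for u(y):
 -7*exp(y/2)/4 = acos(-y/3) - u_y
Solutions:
 u(y) = C1 + y*acos(-y/3) + sqrt(9 - y^2) + 7*exp(y/2)/2


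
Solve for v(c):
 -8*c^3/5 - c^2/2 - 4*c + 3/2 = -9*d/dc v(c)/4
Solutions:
 v(c) = C1 + 8*c^4/45 + 2*c^3/27 + 8*c^2/9 - 2*c/3


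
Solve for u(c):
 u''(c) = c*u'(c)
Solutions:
 u(c) = C1 + C2*erfi(sqrt(2)*c/2)


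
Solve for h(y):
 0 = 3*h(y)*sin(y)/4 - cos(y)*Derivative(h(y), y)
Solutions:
 h(y) = C1/cos(y)^(3/4)


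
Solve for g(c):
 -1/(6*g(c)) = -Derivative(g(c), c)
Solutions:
 g(c) = -sqrt(C1 + 3*c)/3
 g(c) = sqrt(C1 + 3*c)/3


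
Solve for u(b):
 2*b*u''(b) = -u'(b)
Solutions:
 u(b) = C1 + C2*sqrt(b)


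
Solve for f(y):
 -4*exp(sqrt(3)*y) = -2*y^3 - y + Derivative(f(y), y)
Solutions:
 f(y) = C1 + y^4/2 + y^2/2 - 4*sqrt(3)*exp(sqrt(3)*y)/3


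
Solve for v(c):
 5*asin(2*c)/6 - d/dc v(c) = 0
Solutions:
 v(c) = C1 + 5*c*asin(2*c)/6 + 5*sqrt(1 - 4*c^2)/12


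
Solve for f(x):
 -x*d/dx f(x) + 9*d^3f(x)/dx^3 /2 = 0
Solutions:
 f(x) = C1 + Integral(C2*airyai(6^(1/3)*x/3) + C3*airybi(6^(1/3)*x/3), x)


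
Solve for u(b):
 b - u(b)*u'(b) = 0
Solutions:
 u(b) = -sqrt(C1 + b^2)
 u(b) = sqrt(C1 + b^2)


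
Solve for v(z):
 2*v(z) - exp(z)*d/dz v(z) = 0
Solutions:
 v(z) = C1*exp(-2*exp(-z))


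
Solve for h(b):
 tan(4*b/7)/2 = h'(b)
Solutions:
 h(b) = C1 - 7*log(cos(4*b/7))/8


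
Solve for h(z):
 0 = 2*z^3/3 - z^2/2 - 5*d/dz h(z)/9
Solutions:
 h(z) = C1 + 3*z^4/10 - 3*z^3/10


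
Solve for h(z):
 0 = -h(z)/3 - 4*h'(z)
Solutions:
 h(z) = C1*exp(-z/12)


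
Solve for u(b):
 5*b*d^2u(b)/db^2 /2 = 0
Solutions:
 u(b) = C1 + C2*b


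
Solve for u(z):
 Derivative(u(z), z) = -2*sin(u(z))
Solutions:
 u(z) = -acos((-C1 - exp(4*z))/(C1 - exp(4*z))) + 2*pi
 u(z) = acos((-C1 - exp(4*z))/(C1 - exp(4*z)))


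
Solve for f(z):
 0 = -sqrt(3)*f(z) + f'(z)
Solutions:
 f(z) = C1*exp(sqrt(3)*z)


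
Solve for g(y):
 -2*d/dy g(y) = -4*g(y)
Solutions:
 g(y) = C1*exp(2*y)


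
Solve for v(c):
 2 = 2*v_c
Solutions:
 v(c) = C1 + c


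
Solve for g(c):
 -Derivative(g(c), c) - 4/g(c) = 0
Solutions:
 g(c) = -sqrt(C1 - 8*c)
 g(c) = sqrt(C1 - 8*c)


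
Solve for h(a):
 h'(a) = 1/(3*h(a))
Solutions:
 h(a) = -sqrt(C1 + 6*a)/3
 h(a) = sqrt(C1 + 6*a)/3


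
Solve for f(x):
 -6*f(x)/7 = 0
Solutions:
 f(x) = 0


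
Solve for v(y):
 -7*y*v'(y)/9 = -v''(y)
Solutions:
 v(y) = C1 + C2*erfi(sqrt(14)*y/6)


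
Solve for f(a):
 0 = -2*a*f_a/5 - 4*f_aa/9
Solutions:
 f(a) = C1 + C2*erf(3*sqrt(5)*a/10)


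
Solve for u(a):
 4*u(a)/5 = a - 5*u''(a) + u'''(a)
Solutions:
 u(a) = C1*exp(a*(-5^(2/3)*(12*sqrt(489) + 679)^(1/3) - 125*5^(1/3)/(12*sqrt(489) + 679)^(1/3) + 50)/30)*sin(sqrt(3)*5^(1/3)*a*(-5^(1/3)*(12*sqrt(489) + 679)^(1/3) + 125/(12*sqrt(489) + 679)^(1/3))/30) + C2*exp(a*(-5^(2/3)*(12*sqrt(489) + 679)^(1/3) - 125*5^(1/3)/(12*sqrt(489) + 679)^(1/3) + 50)/30)*cos(sqrt(3)*5^(1/3)*a*(-5^(1/3)*(12*sqrt(489) + 679)^(1/3) + 125/(12*sqrt(489) + 679)^(1/3))/30) + C3*exp(a*(125*5^(1/3)/(12*sqrt(489) + 679)^(1/3) + 25 + 5^(2/3)*(12*sqrt(489) + 679)^(1/3))/15) + 5*a/4


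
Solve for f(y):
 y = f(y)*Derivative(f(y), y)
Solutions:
 f(y) = -sqrt(C1 + y^2)
 f(y) = sqrt(C1 + y^2)


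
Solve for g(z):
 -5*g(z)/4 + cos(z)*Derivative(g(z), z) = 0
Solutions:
 g(z) = C1*(sin(z) + 1)^(5/8)/(sin(z) - 1)^(5/8)


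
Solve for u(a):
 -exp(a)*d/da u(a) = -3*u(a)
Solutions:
 u(a) = C1*exp(-3*exp(-a))


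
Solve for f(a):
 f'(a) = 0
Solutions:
 f(a) = C1


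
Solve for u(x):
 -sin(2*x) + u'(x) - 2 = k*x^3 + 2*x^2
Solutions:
 u(x) = C1 + k*x^4/4 + 2*x^3/3 + 2*x - cos(2*x)/2


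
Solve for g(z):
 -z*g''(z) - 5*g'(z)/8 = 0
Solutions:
 g(z) = C1 + C2*z^(3/8)


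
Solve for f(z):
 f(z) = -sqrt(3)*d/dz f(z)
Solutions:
 f(z) = C1*exp(-sqrt(3)*z/3)


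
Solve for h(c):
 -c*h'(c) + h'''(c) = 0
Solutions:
 h(c) = C1 + Integral(C2*airyai(c) + C3*airybi(c), c)


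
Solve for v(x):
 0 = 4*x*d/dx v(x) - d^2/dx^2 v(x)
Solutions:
 v(x) = C1 + C2*erfi(sqrt(2)*x)


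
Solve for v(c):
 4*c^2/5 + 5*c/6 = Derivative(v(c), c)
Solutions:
 v(c) = C1 + 4*c^3/15 + 5*c^2/12


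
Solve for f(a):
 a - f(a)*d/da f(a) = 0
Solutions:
 f(a) = -sqrt(C1 + a^2)
 f(a) = sqrt(C1 + a^2)


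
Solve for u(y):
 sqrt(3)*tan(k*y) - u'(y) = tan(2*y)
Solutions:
 u(y) = C1 + sqrt(3)*Piecewise((-log(cos(k*y))/k, Ne(k, 0)), (0, True)) + log(cos(2*y))/2


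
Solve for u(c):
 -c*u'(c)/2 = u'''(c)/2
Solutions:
 u(c) = C1 + Integral(C2*airyai(-c) + C3*airybi(-c), c)


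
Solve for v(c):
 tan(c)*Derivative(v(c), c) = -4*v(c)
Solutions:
 v(c) = C1/sin(c)^4


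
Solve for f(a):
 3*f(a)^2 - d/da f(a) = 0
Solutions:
 f(a) = -1/(C1 + 3*a)


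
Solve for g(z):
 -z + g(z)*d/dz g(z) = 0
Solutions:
 g(z) = -sqrt(C1 + z^2)
 g(z) = sqrt(C1 + z^2)


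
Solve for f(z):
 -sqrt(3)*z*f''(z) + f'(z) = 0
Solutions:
 f(z) = C1 + C2*z^(sqrt(3)/3 + 1)


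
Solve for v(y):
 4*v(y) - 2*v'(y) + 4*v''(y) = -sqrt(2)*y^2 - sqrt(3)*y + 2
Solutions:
 v(y) = -sqrt(2)*y^2/4 - sqrt(3)*y/4 - sqrt(2)*y/4 + (C1*sin(sqrt(15)*y/4) + C2*cos(sqrt(15)*y/4))*exp(y/4) - sqrt(3)/8 + 1/2 + 3*sqrt(2)/8


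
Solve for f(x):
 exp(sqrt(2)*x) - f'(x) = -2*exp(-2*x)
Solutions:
 f(x) = C1 + sqrt(2)*exp(sqrt(2)*x)/2 - exp(-2*x)


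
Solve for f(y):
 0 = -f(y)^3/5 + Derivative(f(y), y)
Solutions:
 f(y) = -sqrt(10)*sqrt(-1/(C1 + y))/2
 f(y) = sqrt(10)*sqrt(-1/(C1 + y))/2


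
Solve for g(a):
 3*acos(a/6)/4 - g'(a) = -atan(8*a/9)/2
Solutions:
 g(a) = C1 + 3*a*acos(a/6)/4 + a*atan(8*a/9)/2 - 3*sqrt(36 - a^2)/4 - 9*log(64*a^2 + 81)/32


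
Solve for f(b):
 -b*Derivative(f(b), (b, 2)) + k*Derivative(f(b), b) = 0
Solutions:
 f(b) = C1 + b^(re(k) + 1)*(C2*sin(log(b)*Abs(im(k))) + C3*cos(log(b)*im(k)))


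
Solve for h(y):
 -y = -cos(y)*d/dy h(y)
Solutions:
 h(y) = C1 + Integral(y/cos(y), y)


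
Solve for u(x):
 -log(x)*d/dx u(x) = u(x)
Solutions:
 u(x) = C1*exp(-li(x))


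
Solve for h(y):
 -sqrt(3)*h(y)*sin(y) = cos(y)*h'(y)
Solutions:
 h(y) = C1*cos(y)^(sqrt(3))


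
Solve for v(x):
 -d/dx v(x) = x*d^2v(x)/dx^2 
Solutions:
 v(x) = C1 + C2*log(x)


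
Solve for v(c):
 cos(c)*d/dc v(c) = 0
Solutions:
 v(c) = C1


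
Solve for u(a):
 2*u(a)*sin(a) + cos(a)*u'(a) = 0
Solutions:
 u(a) = C1*cos(a)^2


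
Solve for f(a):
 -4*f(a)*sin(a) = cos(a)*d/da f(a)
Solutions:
 f(a) = C1*cos(a)^4


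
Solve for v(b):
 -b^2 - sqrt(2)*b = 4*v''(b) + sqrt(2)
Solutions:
 v(b) = C1 + C2*b - b^4/48 - sqrt(2)*b^3/24 - sqrt(2)*b^2/8


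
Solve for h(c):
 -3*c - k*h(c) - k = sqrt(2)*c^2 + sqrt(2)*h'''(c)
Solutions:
 h(c) = C1*exp(2^(5/6)*c*(-k)^(1/3)/2) + C2*exp(2^(5/6)*c*(-k)^(1/3)*(-1 + sqrt(3)*I)/4) + C3*exp(-2^(5/6)*c*(-k)^(1/3)*(1 + sqrt(3)*I)/4) - sqrt(2)*c^2/k - 3*c/k - 1


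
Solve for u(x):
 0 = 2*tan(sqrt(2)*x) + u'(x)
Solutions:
 u(x) = C1 + sqrt(2)*log(cos(sqrt(2)*x))


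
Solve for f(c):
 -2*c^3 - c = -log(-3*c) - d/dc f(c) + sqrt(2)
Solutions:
 f(c) = C1 + c^4/2 + c^2/2 - c*log(-c) + c*(-log(3) + 1 + sqrt(2))


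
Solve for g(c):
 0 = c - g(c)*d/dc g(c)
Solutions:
 g(c) = -sqrt(C1 + c^2)
 g(c) = sqrt(C1 + c^2)


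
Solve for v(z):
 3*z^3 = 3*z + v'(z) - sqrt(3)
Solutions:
 v(z) = C1 + 3*z^4/4 - 3*z^2/2 + sqrt(3)*z


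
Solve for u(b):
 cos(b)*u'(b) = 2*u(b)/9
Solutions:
 u(b) = C1*(sin(b) + 1)^(1/9)/(sin(b) - 1)^(1/9)


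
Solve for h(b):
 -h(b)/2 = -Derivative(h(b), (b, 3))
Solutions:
 h(b) = C3*exp(2^(2/3)*b/2) + (C1*sin(2^(2/3)*sqrt(3)*b/4) + C2*cos(2^(2/3)*sqrt(3)*b/4))*exp(-2^(2/3)*b/4)


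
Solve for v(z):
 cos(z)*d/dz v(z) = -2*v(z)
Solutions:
 v(z) = C1*(sin(z) - 1)/(sin(z) + 1)


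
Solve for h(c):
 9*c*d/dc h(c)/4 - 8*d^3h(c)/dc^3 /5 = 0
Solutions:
 h(c) = C1 + Integral(C2*airyai(90^(1/3)*c/4) + C3*airybi(90^(1/3)*c/4), c)


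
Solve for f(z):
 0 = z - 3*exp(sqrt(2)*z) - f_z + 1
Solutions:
 f(z) = C1 + z^2/2 + z - 3*sqrt(2)*exp(sqrt(2)*z)/2


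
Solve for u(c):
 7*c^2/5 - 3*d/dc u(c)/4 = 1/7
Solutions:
 u(c) = C1 + 28*c^3/45 - 4*c/21


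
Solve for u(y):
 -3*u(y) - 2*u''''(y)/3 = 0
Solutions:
 u(y) = (C1*sin(2^(1/4)*sqrt(3)*y/2) + C2*cos(2^(1/4)*sqrt(3)*y/2))*exp(-2^(1/4)*sqrt(3)*y/2) + (C3*sin(2^(1/4)*sqrt(3)*y/2) + C4*cos(2^(1/4)*sqrt(3)*y/2))*exp(2^(1/4)*sqrt(3)*y/2)


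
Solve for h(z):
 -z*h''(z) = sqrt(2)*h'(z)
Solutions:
 h(z) = C1 + C2*z^(1 - sqrt(2))


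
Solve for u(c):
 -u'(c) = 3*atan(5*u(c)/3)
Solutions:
 Integral(1/atan(5*_y/3), (_y, u(c))) = C1 - 3*c


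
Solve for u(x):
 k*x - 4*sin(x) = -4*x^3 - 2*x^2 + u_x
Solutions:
 u(x) = C1 + k*x^2/2 + x^4 + 2*x^3/3 + 4*cos(x)


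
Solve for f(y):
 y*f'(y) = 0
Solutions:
 f(y) = C1


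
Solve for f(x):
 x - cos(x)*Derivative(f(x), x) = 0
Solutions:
 f(x) = C1 + Integral(x/cos(x), x)


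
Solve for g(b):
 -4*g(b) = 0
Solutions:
 g(b) = 0


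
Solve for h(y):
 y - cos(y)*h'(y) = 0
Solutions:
 h(y) = C1 + Integral(y/cos(y), y)


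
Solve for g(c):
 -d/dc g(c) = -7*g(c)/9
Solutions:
 g(c) = C1*exp(7*c/9)


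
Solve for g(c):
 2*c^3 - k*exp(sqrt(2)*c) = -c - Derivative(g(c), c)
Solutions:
 g(c) = C1 - c^4/2 - c^2/2 + sqrt(2)*k*exp(sqrt(2)*c)/2


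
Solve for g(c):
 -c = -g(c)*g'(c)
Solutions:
 g(c) = -sqrt(C1 + c^2)
 g(c) = sqrt(C1 + c^2)


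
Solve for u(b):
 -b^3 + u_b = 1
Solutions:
 u(b) = C1 + b^4/4 + b


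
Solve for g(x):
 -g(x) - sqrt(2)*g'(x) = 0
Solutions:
 g(x) = C1*exp(-sqrt(2)*x/2)


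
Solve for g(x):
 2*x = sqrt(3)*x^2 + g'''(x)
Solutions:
 g(x) = C1 + C2*x + C3*x^2 - sqrt(3)*x^5/60 + x^4/12


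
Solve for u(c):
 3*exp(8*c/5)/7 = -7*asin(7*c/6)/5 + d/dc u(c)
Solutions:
 u(c) = C1 + 7*c*asin(7*c/6)/5 + sqrt(36 - 49*c^2)/5 + 15*exp(8*c/5)/56


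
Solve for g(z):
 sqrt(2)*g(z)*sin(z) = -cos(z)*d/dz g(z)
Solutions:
 g(z) = C1*cos(z)^(sqrt(2))


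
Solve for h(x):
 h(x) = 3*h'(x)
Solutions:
 h(x) = C1*exp(x/3)


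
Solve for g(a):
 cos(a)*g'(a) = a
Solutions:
 g(a) = C1 + Integral(a/cos(a), a)


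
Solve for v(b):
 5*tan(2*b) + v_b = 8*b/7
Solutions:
 v(b) = C1 + 4*b^2/7 + 5*log(cos(2*b))/2


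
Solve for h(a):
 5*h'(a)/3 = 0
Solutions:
 h(a) = C1


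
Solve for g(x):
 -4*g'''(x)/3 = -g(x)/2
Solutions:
 g(x) = C3*exp(3^(1/3)*x/2) + (C1*sin(3^(5/6)*x/4) + C2*cos(3^(5/6)*x/4))*exp(-3^(1/3)*x/4)


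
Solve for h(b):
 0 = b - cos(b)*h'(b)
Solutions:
 h(b) = C1 + Integral(b/cos(b), b)


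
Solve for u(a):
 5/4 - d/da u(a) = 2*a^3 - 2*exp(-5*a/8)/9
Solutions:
 u(a) = C1 - a^4/2 + 5*a/4 - 16*exp(-5*a/8)/45


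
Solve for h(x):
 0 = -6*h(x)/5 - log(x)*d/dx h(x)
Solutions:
 h(x) = C1*exp(-6*li(x)/5)


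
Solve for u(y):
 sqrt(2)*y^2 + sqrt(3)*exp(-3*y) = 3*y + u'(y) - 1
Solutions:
 u(y) = C1 + sqrt(2)*y^3/3 - 3*y^2/2 + y - sqrt(3)*exp(-3*y)/3


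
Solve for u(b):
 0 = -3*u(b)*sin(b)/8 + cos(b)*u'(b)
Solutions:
 u(b) = C1/cos(b)^(3/8)


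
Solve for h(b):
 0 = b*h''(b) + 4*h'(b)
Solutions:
 h(b) = C1 + C2/b^3


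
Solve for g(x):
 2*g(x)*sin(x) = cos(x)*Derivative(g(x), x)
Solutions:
 g(x) = C1/cos(x)^2


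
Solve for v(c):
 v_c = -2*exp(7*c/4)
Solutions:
 v(c) = C1 - 8*exp(7*c/4)/7


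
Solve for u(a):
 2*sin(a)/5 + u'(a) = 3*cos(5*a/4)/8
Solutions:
 u(a) = C1 + 3*sin(5*a/4)/10 + 2*cos(a)/5


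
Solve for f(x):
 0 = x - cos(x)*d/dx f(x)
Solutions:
 f(x) = C1 + Integral(x/cos(x), x)


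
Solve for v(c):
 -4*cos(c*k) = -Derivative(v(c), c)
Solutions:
 v(c) = C1 + 4*sin(c*k)/k


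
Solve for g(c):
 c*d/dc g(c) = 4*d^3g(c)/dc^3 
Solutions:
 g(c) = C1 + Integral(C2*airyai(2^(1/3)*c/2) + C3*airybi(2^(1/3)*c/2), c)


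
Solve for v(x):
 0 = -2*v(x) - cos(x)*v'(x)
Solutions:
 v(x) = C1*(sin(x) - 1)/(sin(x) + 1)


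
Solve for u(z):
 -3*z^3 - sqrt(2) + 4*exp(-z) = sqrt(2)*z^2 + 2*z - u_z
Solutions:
 u(z) = C1 + 3*z^4/4 + sqrt(2)*z^3/3 + z^2 + sqrt(2)*z + 4*exp(-z)


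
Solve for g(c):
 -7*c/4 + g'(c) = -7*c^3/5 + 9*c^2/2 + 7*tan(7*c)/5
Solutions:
 g(c) = C1 - 7*c^4/20 + 3*c^3/2 + 7*c^2/8 - log(cos(7*c))/5


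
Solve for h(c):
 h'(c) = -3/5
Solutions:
 h(c) = C1 - 3*c/5


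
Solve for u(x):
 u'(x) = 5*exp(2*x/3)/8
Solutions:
 u(x) = C1 + 15*exp(2*x/3)/16


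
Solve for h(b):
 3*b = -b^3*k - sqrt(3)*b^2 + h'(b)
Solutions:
 h(b) = C1 + b^4*k/4 + sqrt(3)*b^3/3 + 3*b^2/2


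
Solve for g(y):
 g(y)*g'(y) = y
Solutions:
 g(y) = -sqrt(C1 + y^2)
 g(y) = sqrt(C1 + y^2)


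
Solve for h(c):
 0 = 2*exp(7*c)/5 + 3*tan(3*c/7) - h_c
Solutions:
 h(c) = C1 + 2*exp(7*c)/35 - 7*log(cos(3*c/7))


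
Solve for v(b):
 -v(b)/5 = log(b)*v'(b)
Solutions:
 v(b) = C1*exp(-li(b)/5)


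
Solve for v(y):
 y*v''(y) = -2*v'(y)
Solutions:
 v(y) = C1 + C2/y


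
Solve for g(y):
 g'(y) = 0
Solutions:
 g(y) = C1


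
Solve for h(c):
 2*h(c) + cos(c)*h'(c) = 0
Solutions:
 h(c) = C1*(sin(c) - 1)/(sin(c) + 1)


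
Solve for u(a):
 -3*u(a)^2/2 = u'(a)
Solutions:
 u(a) = 2/(C1 + 3*a)


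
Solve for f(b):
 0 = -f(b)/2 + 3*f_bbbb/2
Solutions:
 f(b) = C1*exp(-3^(3/4)*b/3) + C2*exp(3^(3/4)*b/3) + C3*sin(3^(3/4)*b/3) + C4*cos(3^(3/4)*b/3)


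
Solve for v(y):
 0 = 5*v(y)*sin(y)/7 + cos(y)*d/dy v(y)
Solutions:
 v(y) = C1*cos(y)^(5/7)


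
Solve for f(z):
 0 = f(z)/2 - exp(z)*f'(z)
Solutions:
 f(z) = C1*exp(-exp(-z)/2)


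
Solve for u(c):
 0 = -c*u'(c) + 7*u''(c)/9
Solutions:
 u(c) = C1 + C2*erfi(3*sqrt(14)*c/14)


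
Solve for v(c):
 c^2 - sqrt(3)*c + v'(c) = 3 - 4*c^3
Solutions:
 v(c) = C1 - c^4 - c^3/3 + sqrt(3)*c^2/2 + 3*c


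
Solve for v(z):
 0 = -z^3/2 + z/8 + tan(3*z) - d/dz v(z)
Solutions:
 v(z) = C1 - z^4/8 + z^2/16 - log(cos(3*z))/3


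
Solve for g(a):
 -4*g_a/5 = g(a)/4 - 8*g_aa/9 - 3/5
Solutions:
 g(a) = C1*exp(3*a*(6 - sqrt(86))/40) + C2*exp(3*a*(6 + sqrt(86))/40) + 12/5


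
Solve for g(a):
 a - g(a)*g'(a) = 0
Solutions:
 g(a) = -sqrt(C1 + a^2)
 g(a) = sqrt(C1 + a^2)


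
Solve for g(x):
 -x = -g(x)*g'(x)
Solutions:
 g(x) = -sqrt(C1 + x^2)
 g(x) = sqrt(C1 + x^2)


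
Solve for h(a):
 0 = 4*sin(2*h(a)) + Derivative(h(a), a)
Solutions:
 h(a) = pi - acos((-C1 - exp(16*a))/(C1 - exp(16*a)))/2
 h(a) = acos((-C1 - exp(16*a))/(C1 - exp(16*a)))/2


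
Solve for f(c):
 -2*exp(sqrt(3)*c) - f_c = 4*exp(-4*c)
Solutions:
 f(c) = C1 - 2*sqrt(3)*exp(sqrt(3)*c)/3 + exp(-4*c)


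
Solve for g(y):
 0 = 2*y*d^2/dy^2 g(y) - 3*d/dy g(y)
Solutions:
 g(y) = C1 + C2*y^(5/2)


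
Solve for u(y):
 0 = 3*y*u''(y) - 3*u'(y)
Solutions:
 u(y) = C1 + C2*y^2


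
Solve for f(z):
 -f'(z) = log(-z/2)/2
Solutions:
 f(z) = C1 - z*log(-z)/2 + z*(log(2) + 1)/2


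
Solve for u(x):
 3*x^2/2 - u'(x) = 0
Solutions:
 u(x) = C1 + x^3/2


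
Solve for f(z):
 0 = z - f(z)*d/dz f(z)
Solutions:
 f(z) = -sqrt(C1 + z^2)
 f(z) = sqrt(C1 + z^2)


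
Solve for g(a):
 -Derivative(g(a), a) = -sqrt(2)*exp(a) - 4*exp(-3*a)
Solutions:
 g(a) = C1 + sqrt(2)*exp(a) - 4*exp(-3*a)/3


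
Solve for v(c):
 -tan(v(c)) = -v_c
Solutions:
 v(c) = pi - asin(C1*exp(c))
 v(c) = asin(C1*exp(c))


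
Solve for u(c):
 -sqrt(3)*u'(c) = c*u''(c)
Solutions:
 u(c) = C1 + C2*c^(1 - sqrt(3))
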